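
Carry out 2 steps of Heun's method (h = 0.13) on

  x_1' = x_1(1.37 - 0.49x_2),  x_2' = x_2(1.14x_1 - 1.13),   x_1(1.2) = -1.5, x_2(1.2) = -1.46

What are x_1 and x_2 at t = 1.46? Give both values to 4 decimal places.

Heun on (x_1,x_2): k1 = f(t_n, state_n); k2 = f(t_n + h, state_n + h·k1); state_{n+1} = state_n + (h/2)·(k1 + k2).
1.200000: (-1.500000, -1.460000)
  k1 = (-3.128100, 4.146400)
  predictor → (-1.906653, -0.920968)
  k2 = (-3.472538, 3.042496)
  → (-1.929041, -0.992722)
1.330000: (-1.929041, -0.992722)
  k1 = (-3.581138, 3.304877)
  predictor → (-2.394589, -0.563088)
  k2 = (-3.941286, 2.173424)
  → (-2.417999, -0.636632)
(x_1(1.46), x_2(1.46)) ≈ (-2.4180, -0.6366)

-2.4180, -0.6366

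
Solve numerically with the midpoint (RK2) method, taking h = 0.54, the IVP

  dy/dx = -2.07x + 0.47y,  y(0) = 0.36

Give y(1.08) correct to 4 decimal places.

-0.7748

Midpoint: k1 = f(x_n, y_n); k2 = f(x_n + h/2, y_n + (h/2)·k1); y_{n+1} = y_n + h·k2.
x=0.000000, y=0.360000:
  k1 = f(0.000000, 0.360000) = 0.169200
  k2 = f(0.270000, 0.405684) = -0.368229
  y ← 0.360000 + 0.54·(-0.368229) = 0.161157
x=0.540000, y=0.161157:
  k1 = f(0.540000, 0.161157) = -1.042056
  k2 = f(0.810000, -0.120199) = -1.733193
  y ← 0.161157 + 0.54·(-1.733193) = -0.774768
y(1.08) ≈ -0.7748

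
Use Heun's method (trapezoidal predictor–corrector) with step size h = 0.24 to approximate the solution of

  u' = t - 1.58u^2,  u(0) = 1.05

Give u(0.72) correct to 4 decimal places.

Heun: k1 = f(t_n, u_n); k2 = f(t_n + h, u_n + h·k1); u_{n+1} = u_n + (h/2)·(k1 + k2).
t=0.000000, u=1.050000:
  k1 = f(0.000000, 1.050000) = -1.741950
  k2 = f(0.240000, 0.631932) = -0.390954
  u ← 1.050000 + (0.24/2)·(-1.741950 + (-0.390954)) = 0.794052
t=0.240000, u=0.794052:
  k1 = f(0.240000, 0.794052) = -0.756218
  k2 = f(0.480000, 0.612559) = -0.112861
  u ← 0.794052 + (0.24/2)·(-0.756218 + (-0.112861)) = 0.689762
t=0.480000, u=0.689762:
  k1 = f(0.480000, 0.689762) = -0.271719
  k2 = f(0.720000, 0.624549) = 0.103702
  u ← 0.689762 + (0.24/2)·(-0.271719 + 0.103702) = 0.669600
u(0.72) ≈ 0.6696

0.6696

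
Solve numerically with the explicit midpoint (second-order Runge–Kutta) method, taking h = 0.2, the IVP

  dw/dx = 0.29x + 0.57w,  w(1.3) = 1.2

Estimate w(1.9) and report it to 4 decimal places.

2.0151

Midpoint: k1 = f(x_n, w_n); k2 = f(x_n + h/2, w_n + (h/2)·k1); w_{n+1} = w_n + h·k2.
x=1.300000, w=1.200000:
  k1 = f(1.300000, 1.200000) = 1.061000
  k2 = f(1.400000, 1.306100) = 1.150477
  w ← 1.200000 + 0.2·1.150477 = 1.430095
x=1.500000, w=1.430095:
  k1 = f(1.500000, 1.430095) = 1.250154
  k2 = f(1.600000, 1.555111) = 1.350413
  w ← 1.430095 + 0.2·1.350413 = 1.700178
x=1.700000, w=1.700178:
  k1 = f(1.700000, 1.700178) = 1.462101
  k2 = f(1.800000, 1.846388) = 1.574441
  w ← 1.700178 + 0.2·1.574441 = 2.015066
w(1.9) ≈ 2.0151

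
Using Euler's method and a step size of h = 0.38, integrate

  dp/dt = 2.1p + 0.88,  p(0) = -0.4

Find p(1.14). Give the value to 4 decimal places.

-0.3083

Euler: p_{n+1} = p_n + h·f(t_n, p_n).
t=0.000000, p=-0.400000: f=0.040000 → p ← -0.400000 + 0.38·0.040000 = -0.384800
t=0.380000, p=-0.384800: f=0.071920 → p ← -0.384800 + 0.38·0.071920 = -0.357470
t=0.760000, p=-0.357470: f=0.129312 → p ← -0.357470 + 0.38·0.129312 = -0.308332
p(1.14) ≈ -0.3083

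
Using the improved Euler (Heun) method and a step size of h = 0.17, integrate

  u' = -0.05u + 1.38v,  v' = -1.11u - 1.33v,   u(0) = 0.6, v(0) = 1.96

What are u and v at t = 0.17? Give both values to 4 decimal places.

0.9875, 1.4236

Heun on (u,v): k1 = f(t_n, state_n); k2 = f(t_n + h, state_n + h·k1); state_{n+1} = state_n + (h/2)·(k1 + k2).
0.000000: (0.600000, 1.960000)
  k1 = (2.674800, -3.272800)
  predictor → (1.054716, 1.403624)
  k2 = (1.884265, -3.037555)
  → (0.987521, 1.423620)
(u(0.17), v(0.17)) ≈ (0.9875, 1.4236)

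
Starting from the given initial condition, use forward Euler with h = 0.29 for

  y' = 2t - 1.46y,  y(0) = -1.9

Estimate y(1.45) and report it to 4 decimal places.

Euler: y_{n+1} = y_n + h·f(t_n, y_n).
t=0.000000, y=-1.900000: f=2.774000 → y ← -1.900000 + 0.29·2.774000 = -1.095540
t=0.290000, y=-1.095540: f=2.179488 → y ← -1.095540 + 0.29·2.179488 = -0.463488
t=0.580000, y=-0.463488: f=1.836693 → y ← -0.463488 + 0.29·1.836693 = 0.069153
t=0.870000, y=0.069153: f=1.639037 → y ← 0.069153 + 0.29·1.639037 = 0.544473
t=1.160000, y=0.544473: f=1.525069 → y ← 0.544473 + 0.29·1.525069 = 0.986743
y(1.45) ≈ 0.9867

0.9867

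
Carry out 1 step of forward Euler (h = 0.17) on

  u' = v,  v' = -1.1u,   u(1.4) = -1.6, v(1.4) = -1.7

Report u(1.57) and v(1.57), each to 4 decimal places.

-1.8890, -1.4008

Euler on (u,v): u_{n+1} = u_n + h·u', v_{n+1} = v_n + h·v'.
1.400000: (-1.600000, -1.700000); f=(-1.700000, 1.760000) → (-1.889000, -1.400800)
(u(1.57), v(1.57)) ≈ (-1.8890, -1.4008)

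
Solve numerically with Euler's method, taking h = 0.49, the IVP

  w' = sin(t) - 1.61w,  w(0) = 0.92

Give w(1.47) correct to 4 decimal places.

Euler: w_{n+1} = w_n + h·f(t_n, w_n).
t=0.000000, w=0.920000: f=-1.481200 → w ← 0.920000 + 0.49·(-1.481200) = 0.194212
t=0.490000, w=0.194212: f=0.157945 → w ← 0.194212 + 0.49·0.157945 = 0.271605
t=0.980000, w=0.271605: f=0.393214 → w ← 0.271605 + 0.49·0.393214 = 0.464279
w(1.47) ≈ 0.4643

0.4643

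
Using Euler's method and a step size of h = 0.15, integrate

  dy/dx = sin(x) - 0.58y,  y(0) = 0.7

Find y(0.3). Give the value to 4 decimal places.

Euler: y_{n+1} = y_n + h·f(x_n, y_n).
x=0.000000, y=0.700000: f=-0.406000 → y ← 0.700000 + 0.15·(-0.406000) = 0.639100
x=0.150000, y=0.639100: f=-0.221240 → y ← 0.639100 + 0.15·(-0.221240) = 0.605914
y(0.3) ≈ 0.6059

0.6059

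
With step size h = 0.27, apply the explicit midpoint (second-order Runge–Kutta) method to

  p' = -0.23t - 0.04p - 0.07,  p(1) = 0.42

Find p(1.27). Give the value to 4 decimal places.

0.3265

Midpoint: k1 = f(t_n, p_n); k2 = f(t_n + h/2, p_n + (h/2)·k1); p_{n+1} = p_n + h·k2.
t=1.000000, p=0.420000:
  k1 = f(1.000000, 0.420000) = -0.316800
  k2 = f(1.135000, 0.377232) = -0.346139
  p ← 0.420000 + 0.27·(-0.346139) = 0.326542
p(1.27) ≈ 0.3265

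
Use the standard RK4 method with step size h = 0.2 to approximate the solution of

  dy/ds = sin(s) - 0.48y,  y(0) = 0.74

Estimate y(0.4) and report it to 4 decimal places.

0.6848

RK4: k1 = f(s_n, y_n); k2 = f(s_n + h/2, y_n + (h/2)·k1); k3 = f(s_n + h/2, y_n + (h/2)·k2); k4 = f(s_n + h, y_n + h·k3); y_{n+1} = y_n + (h/6)·(k1 + 2k2 + 2k3 + k4).
s=0.000000, y=0.740000:
  k1 = f(0.000000, 0.740000) = -0.355200
  k2 = f(0.100000, 0.704480) = -0.238317
  k3 = f(0.100000, 0.716168) = -0.243927
  k4 = f(0.200000, 0.691215) = -0.133114
  y ← 0.740000 + (0.2/6)·(k1 + 2k2 + 2k3 + k4) = 0.691573
s=0.200000, y=0.691573:
  k1 = f(0.200000, 0.691573) = -0.133286
  k2 = f(0.300000, 0.678245) = -0.030037
  k3 = f(0.300000, 0.688570) = -0.034993
  k4 = f(0.400000, 0.684575) = 0.060823
  y ← 0.691573 + (0.2/6)·(k1 + 2k2 + 2k3 + k4) = 0.684822
y(0.4) ≈ 0.6848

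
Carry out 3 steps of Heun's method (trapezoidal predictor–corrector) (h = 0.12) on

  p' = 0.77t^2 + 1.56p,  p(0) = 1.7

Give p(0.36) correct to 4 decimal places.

Heun: k1 = f(t_n, p_n); k2 = f(t_n + h, p_n + h·k1); p_{n+1} = p_n + (h/2)·(k1 + k2).
t=0.000000, p=1.700000:
  k1 = f(0.000000, 1.700000) = 2.652000
  k2 = f(0.120000, 2.018240) = 3.159542
  p ← 1.700000 + (0.12/2)·(2.652000 + 3.159542) = 2.048693
t=0.120000, p=2.048693:
  k1 = f(0.120000, 2.048693) = 3.207048
  k2 = f(0.240000, 2.433538) = 3.840672
  p ← 2.048693 + (0.12/2)·(3.207048 + 3.840672) = 2.471556
t=0.240000, p=2.471556:
  k1 = f(0.240000, 2.471556) = 3.899979
  k2 = f(0.360000, 2.939553) = 4.685495
  p ← 2.471556 + (0.12/2)·(3.899979 + 4.685495) = 2.986684
p(0.36) ≈ 2.9867

2.9867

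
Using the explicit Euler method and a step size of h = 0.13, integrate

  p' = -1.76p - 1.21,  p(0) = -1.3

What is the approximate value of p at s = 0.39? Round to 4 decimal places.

-0.9684

Euler: p_{n+1} = p_n + h·f(s_n, p_n).
s=0.000000, p=-1.300000: f=1.078000 → p ← -1.300000 + 0.13·1.078000 = -1.159860
s=0.130000, p=-1.159860: f=0.831354 → p ← -1.159860 + 0.13·0.831354 = -1.051784
s=0.260000, p=-1.051784: f=0.641140 → p ← -1.051784 + 0.13·0.641140 = -0.968436
p(0.39) ≈ -0.9684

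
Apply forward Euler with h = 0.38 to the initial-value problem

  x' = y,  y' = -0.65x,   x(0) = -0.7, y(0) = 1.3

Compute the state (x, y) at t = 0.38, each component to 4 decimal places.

Euler on (x,y): x_{n+1} = x_n + h·x', y_{n+1} = y_n + h·y'.
0.000000: (-0.700000, 1.300000); f=(1.300000, 0.455000) → (-0.206000, 1.472900)
(x(0.38), y(0.38)) ≈ (-0.2060, 1.4729)

-0.2060, 1.4729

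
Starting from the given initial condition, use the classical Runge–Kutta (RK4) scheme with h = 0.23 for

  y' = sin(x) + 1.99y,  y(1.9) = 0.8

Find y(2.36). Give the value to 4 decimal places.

2.6435

RK4: k1 = f(x_n, y_n); k2 = f(x_n + h/2, y_n + (h/2)·k1); k3 = f(x_n + h/2, y_n + (h/2)·k2); k4 = f(x_n + h, y_n + h·k3); y_{n+1} = y_n + (h/6)·(k1 + 2k2 + 2k3 + k4).
x=1.900000, y=0.800000:
  k1 = f(1.900000, 0.800000) = 2.538300
  k2 = f(2.015000, 1.091905) = 3.075843
  k3 = f(2.015000, 1.153722) = 3.198860
  k4 = f(2.130000, 1.535738) = 3.903796
  y ← 0.800000 + (0.23/6)·(k1 + 2k2 + 2k3 + k4) = 1.528008
x=2.130000, y=1.528008:
  k1 = f(2.130000, 1.528008) = 3.888413
  k2 = f(2.245000, 1.975175) = 4.711803
  k3 = f(2.245000, 2.069865) = 4.900235
  k4 = f(2.360000, 2.655062) = 5.987984
  y ← 1.528008 + (0.23/6)·(k1 + 2k2 + 2k3 + k4) = 2.643526
y(2.36) ≈ 2.6435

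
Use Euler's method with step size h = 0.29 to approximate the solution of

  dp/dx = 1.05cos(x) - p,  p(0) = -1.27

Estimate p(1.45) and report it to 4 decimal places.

Euler: p_{n+1} = p_n + h·f(x_n, p_n).
x=0.000000, p=-1.270000: f=2.320000 → p ← -1.270000 + 0.29·2.320000 = -0.597200
x=0.290000, p=-0.597200: f=1.603356 → p ← -0.597200 + 0.29·1.603356 = -0.132227
x=0.580000, p=-0.132227: f=1.010513 → p ← -0.132227 + 0.29·1.010513 = 0.160822
x=0.870000, p=0.160822: f=0.516246 → p ← 0.160822 + 0.29·0.516246 = 0.310533
x=1.160000, p=0.310533: f=0.108773 → p ← 0.310533 + 0.29·0.108773 = 0.342077
p(1.45) ≈ 0.3421

0.3421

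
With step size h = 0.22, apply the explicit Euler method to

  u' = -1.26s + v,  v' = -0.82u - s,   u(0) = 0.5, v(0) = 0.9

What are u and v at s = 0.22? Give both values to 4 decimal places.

0.6980, 0.8098

Euler on (u,v): u_{n+1} = u_n + h·u', v_{n+1} = v_n + h·v'.
0.000000: (0.500000, 0.900000); f=(0.900000, -0.410000) → (0.698000, 0.809800)
(u(0.22), v(0.22)) ≈ (0.6980, 0.8098)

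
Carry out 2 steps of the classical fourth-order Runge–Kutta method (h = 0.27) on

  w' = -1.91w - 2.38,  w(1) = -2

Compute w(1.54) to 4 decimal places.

-1.5151

RK4: k1 = f(t_n, w_n); k2 = f(t_n + h/2, w_n + (h/2)·k1); k3 = f(t_n + h/2, w_n + (h/2)·k2); k4 = f(t_n + h, w_n + h·k3); w_{n+1} = w_n + (h/6)·(k1 + 2k2 + 2k3 + k4).
t=1.000000, w=-2.000000:
  k1 = f(1.000000, -2.000000) = 1.440000
  k2 = f(1.135000, -1.805600) = 1.068696
  k3 = f(1.135000, -1.855726) = 1.164437
  k4 = f(1.270000, -1.685602) = 0.839500
  w ← -2.000000 + (0.27/6)·(k1 + 2k2 + 2k3 + k4) = -1.696441
t=1.270000, w=-1.696441:
  k1 = f(1.270000, -1.696441) = 0.860201
  k2 = f(1.405000, -1.580313) = 0.638399
  k3 = f(1.405000, -1.610257) = 0.695590
  k4 = f(1.540000, -1.508631) = 0.501485
  w ← -1.696441 + (0.27/6)·(k1 + 2k2 + 2k3 + k4) = -1.515106
w(1.54) ≈ -1.5151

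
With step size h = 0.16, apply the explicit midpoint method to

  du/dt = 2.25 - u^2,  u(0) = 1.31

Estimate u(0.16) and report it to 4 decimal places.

Midpoint: k1 = f(t_n, u_n); k2 = f(t_n + h/2, u_n + (h/2)·k1); u_{n+1} = u_n + h·k2.
t=0.000000, u=1.310000:
  k1 = f(0.000000, 1.310000) = 0.533900
  k2 = f(0.080000, 1.352712) = 0.420170
  u ← 1.310000 + 0.16·0.420170 = 1.377227
u(0.16) ≈ 1.3772

1.3772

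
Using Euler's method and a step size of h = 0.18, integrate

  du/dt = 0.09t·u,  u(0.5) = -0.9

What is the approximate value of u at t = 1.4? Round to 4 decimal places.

Euler: u_{n+1} = u_n + h·f(t_n, u_n).
t=0.500000, u=-0.900000: f=-0.040500 → u ← -0.900000 + 0.18·(-0.040500) = -0.907290
t=0.680000, u=-0.907290: f=-0.055526 → u ← -0.907290 + 0.18·(-0.055526) = -0.917285
t=0.860000, u=-0.917285: f=-0.070998 → u ← -0.917285 + 0.18·(-0.070998) = -0.930064
t=1.040000, u=-0.930064: f=-0.087054 → u ← -0.930064 + 0.18·(-0.087054) = -0.945734
t=1.220000, u=-0.945734: f=-0.103842 → u ← -0.945734 + 0.18·(-0.103842) = -0.964426
u(1.4) ≈ -0.9644

-0.9644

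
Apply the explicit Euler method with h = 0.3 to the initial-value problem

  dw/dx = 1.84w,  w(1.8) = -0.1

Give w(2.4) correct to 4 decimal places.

-0.2409

Euler: w_{n+1} = w_n + h·f(x_n, w_n).
x=1.800000, w=-0.100000: f=-0.184000 → w ← -0.100000 + 0.3·(-0.184000) = -0.155200
x=2.100000, w=-0.155200: f=-0.285568 → w ← -0.155200 + 0.3·(-0.285568) = -0.240870
w(2.4) ≈ -0.2409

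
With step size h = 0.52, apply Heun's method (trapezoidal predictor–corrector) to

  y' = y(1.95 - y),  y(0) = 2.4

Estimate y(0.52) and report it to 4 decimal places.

Heun: k1 = f(t_n, y_n); k2 = f(t_n + h, y_n + h·k1); y_{n+1} = y_n + (h/2)·(k1 + k2).
t=0.000000, y=2.400000:
  k1 = f(0.000000, 2.400000) = -1.080000
  k2 = f(0.520000, 1.838400) = 0.205165
  y ← 2.400000 + (0.52/2)·(-1.080000 + 0.205165) = 2.172543
y(0.52) ≈ 2.1725

2.1725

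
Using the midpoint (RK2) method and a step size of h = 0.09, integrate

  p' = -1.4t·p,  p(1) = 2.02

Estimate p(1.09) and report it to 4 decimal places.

1.7708

Midpoint: k1 = f(t_n, p_n); k2 = f(t_n + h/2, p_n + (h/2)·k1); p_{n+1} = p_n + h·k2.
t=1.000000, p=2.020000:
  k1 = f(1.000000, 2.020000) = -2.828000
  k2 = f(1.045000, 1.892740) = -2.769079
  p ← 2.020000 + 0.09·(-2.769079) = 1.770783
p(1.09) ≈ 1.7708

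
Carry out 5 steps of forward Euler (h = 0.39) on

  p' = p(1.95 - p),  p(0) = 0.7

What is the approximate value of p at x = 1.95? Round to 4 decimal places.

1.9280

Euler: p_{n+1} = p_n + h·f(x_n, p_n).
x=0.000000, p=0.700000: f=0.875000 → p ← 0.700000 + 0.39·0.875000 = 1.041250
x=0.390000, p=1.041250: f=0.946236 → p ← 1.041250 + 0.39·0.946236 = 1.410282
x=0.780000, p=1.410282: f=0.761155 → p ← 1.410282 + 0.39·0.761155 = 1.707132
x=1.170000, p=1.707132: f=0.414607 → p ← 1.707132 + 0.39·0.414607 = 1.868829
x=1.560000, p=1.868829: f=0.151694 → p ← 1.868829 + 0.39·0.151694 = 1.927990
p(1.95) ≈ 1.9280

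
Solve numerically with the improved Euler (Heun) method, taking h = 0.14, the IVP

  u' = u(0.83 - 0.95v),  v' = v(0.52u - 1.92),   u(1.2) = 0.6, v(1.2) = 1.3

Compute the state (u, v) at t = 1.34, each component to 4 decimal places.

Heun on (u,v): k1 = f(t_n, state_n); k2 = f(t_n + h, state_n + h·k1); state_{n+1} = state_n + (h/2)·(k1 + k2).
1.200000: (0.600000, 1.300000)
  k1 = (-0.243000, -2.090400)
  predictor → (0.565980, 1.007344)
  k2 = (-0.071866, -1.637629)
  → (0.577959, 1.039038)
(u(1.34), v(1.34)) ≈ (0.5780, 1.0390)

0.5780, 1.0390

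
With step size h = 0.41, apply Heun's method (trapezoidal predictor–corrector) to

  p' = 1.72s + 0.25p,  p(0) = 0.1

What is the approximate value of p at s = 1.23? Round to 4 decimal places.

1.5626

Heun: k1 = f(s_n, p_n); k2 = f(s_n + h, p_n + h·k1); p_{n+1} = p_n + (h/2)·(k1 + k2).
s=0.000000, p=0.100000:
  k1 = f(0.000000, 0.100000) = 0.025000
  k2 = f(0.410000, 0.110250) = 0.732762
  p ← 0.100000 + (0.41/2)·(0.025000 + 0.732762) = 0.255341
s=0.410000, p=0.255341:
  k1 = f(0.410000, 0.255341) = 0.769035
  k2 = f(0.820000, 0.570646) = 1.553061
  p ← 0.255341 + (0.41/2)·(0.769035 + 1.553061) = 0.731371
s=0.820000, p=0.731371:
  k1 = f(0.820000, 0.731371) = 1.593243
  k2 = f(1.230000, 1.384601) = 2.461750
  p ← 0.731371 + (0.41/2)·(1.593243 + 2.461750) = 1.562645
p(1.23) ≈ 1.5626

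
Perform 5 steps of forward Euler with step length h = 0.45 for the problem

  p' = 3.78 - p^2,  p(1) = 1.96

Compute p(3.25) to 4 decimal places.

Euler: p_{n+1} = p_n + h·f(s_n, p_n).
s=1.000000, p=1.960000: f=-0.061600 → p ← 1.960000 + 0.45·(-0.061600) = 1.932280
s=1.450000, p=1.932280: f=0.046294 → p ← 1.932280 + 0.45·0.046294 = 1.953112
s=1.900000, p=1.953112: f=-0.034648 → p ← 1.953112 + 0.45·(-0.034648) = 1.937521
s=2.350000, p=1.937521: f=0.026013 → p ← 1.937521 + 0.45·0.026013 = 1.949227
s=2.800000, p=1.949227: f=-0.019485 → p ← 1.949227 + 0.45·(-0.019485) = 1.940459
p(3.25) ≈ 1.9405

1.9405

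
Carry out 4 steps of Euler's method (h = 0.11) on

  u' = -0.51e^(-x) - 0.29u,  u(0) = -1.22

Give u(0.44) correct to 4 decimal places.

Euler: u_{n+1} = u_n + h·f(x_n, u_n).
x=0.000000, u=-1.220000: f=-0.156200 → u ← -1.220000 + 0.11·(-0.156200) = -1.237182
x=0.110000, u=-1.237182: f=-0.098093 → u ← -1.237182 + 0.11·(-0.098093) = -1.247972
x=0.220000, u=-1.247972: f=-0.047373 → u ← -1.247972 + 0.11·(-0.047373) = -1.253183
x=0.330000, u=-1.253183: f=-0.003228 → u ← -1.253183 + 0.11·(-0.003228) = -1.253538
u(0.44) ≈ -1.2535

-1.2535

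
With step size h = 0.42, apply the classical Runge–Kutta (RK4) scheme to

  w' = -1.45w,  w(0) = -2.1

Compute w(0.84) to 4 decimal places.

RK4: k1 = f(t_n, w_n); k2 = f(t_n + h/2, w_n + (h/2)·k1); k3 = f(t_n + h/2, w_n + (h/2)·k2); k4 = f(t_n + h, w_n + h·k3); w_{n+1} = w_n + (h/6)·(k1 + 2k2 + 2k3 + k4).
t=0.000000, w=-2.100000:
  k1 = f(0.000000, -2.100000) = 3.045000
  k2 = f(0.210000, -1.460550) = 2.117797
  k3 = f(0.210000, -1.655263) = 2.400131
  k4 = f(0.420000, -1.091945) = 1.583320
  w ← -2.100000 + (0.42/6)·(k1 + 2k2 + 2k3 + k4) = -1.143508
t=0.420000, w=-1.143508:
  k1 = f(0.420000, -1.143508) = 1.658086
  k2 = f(0.630000, -0.795310) = 1.153199
  k3 = f(0.630000, -0.901336) = 1.306937
  k4 = f(0.840000, -0.594594) = 0.862161
  w ← -1.143508 + (0.42/6)·(k1 + 2k2 + 2k3 + k4) = -0.622671
w(0.84) ≈ -0.6227

-0.6227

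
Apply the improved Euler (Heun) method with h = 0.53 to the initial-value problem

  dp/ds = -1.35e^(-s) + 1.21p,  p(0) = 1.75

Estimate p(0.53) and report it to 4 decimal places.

2.4344

Heun: k1 = f(s_n, p_n); k2 = f(s_n + h, p_n + h·k1); p_{n+1} = p_n + (h/2)·(k1 + k2).
s=0.000000, p=1.750000:
  k1 = f(0.000000, 1.750000) = 0.767500
  k2 = f(0.530000, 2.156775) = 1.815081
  p ← 1.750000 + (0.53/2)·(0.767500 + 1.815081) = 2.434384
p(0.53) ≈ 2.4344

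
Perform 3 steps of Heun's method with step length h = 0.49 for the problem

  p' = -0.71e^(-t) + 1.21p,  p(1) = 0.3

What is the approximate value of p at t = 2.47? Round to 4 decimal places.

1.0124

Heun: k1 = f(t_n, p_n); k2 = f(t_n + h, p_n + h·k1); p_{n+1} = p_n + (h/2)·(k1 + k2).
t=1.000000, p=0.300000:
  k1 = f(1.000000, 0.300000) = 0.101806
  k2 = f(1.490000, 0.349885) = 0.263346
  p ← 0.300000 + (0.49/2)·(0.101806 + 0.263346) = 0.389462
t=1.490000, p=0.389462:
  k1 = f(1.490000, 0.389462) = 0.311235
  k2 = f(1.980000, 0.541967) = 0.557751
  p ← 0.389462 + (0.49/2)·(0.311235 + 0.557751) = 0.602364
t=1.980000, p=0.602364:
  k1 = f(1.980000, 0.602364) = 0.630831
  k2 = f(2.470000, 0.911471) = 1.042824
  p ← 0.602364 + (0.49/2)·(0.630831 + 1.042824) = 1.012409
p(2.47) ≈ 1.0124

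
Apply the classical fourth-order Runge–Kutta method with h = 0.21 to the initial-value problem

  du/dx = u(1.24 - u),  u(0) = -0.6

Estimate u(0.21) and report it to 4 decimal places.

RK4: k1 = f(x_n, u_n); k2 = f(x_n + h/2, u_n + (h/2)·k1); k3 = f(x_n + h/2, u_n + (h/2)·k2); k4 = f(x_n + h, u_n + h·k3); u_{n+1} = u_n + (h/6)·(k1 + 2k2 + 2k3 + k4).
x=0.000000, u=-0.600000:
  k1 = f(0.000000, -0.600000) = -1.104000
  k2 = f(0.105000, -0.715920) = -1.400282
  k3 = f(0.105000, -0.747030) = -1.484370
  k4 = f(0.210000, -0.911718) = -1.961759
  u ← -0.600000 + (0.21/6)·(k1 + 2k2 + 2k3 + k4) = -0.909227
u(0.21) ≈ -0.9092

-0.9092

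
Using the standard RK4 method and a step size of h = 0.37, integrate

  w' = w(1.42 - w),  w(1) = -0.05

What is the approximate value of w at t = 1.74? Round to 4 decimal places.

RK4: k1 = f(t_n, w_n); k2 = f(t_n + h/2, w_n + (h/2)·k1); k3 = f(t_n + h/2, w_n + (h/2)·k2); k4 = f(t_n + h, w_n + h·k3); w_{n+1} = w_n + (h/6)·(k1 + 2k2 + 2k3 + k4).
t=1.000000, w=-0.050000:
  k1 = f(1.000000, -0.050000) = -0.073500
  k2 = f(1.185000, -0.063598) = -0.094353
  k3 = f(1.185000, -0.067455) = -0.100337
  k4 = f(1.370000, -0.087125) = -0.131308
  w ← -0.050000 + (0.37/6)·(k1 + 2k2 + 2k3 + k4) = -0.086642
t=1.370000, w=-0.086642:
  k1 = f(1.370000, -0.086642) = -0.130538
  k2 = f(1.555000, -0.110791) = -0.169598
  k3 = f(1.555000, -0.118017) = -0.181512
  k4 = f(1.740000, -0.153801) = -0.242052
  w ← -0.086642 + (0.37/6)·(k1 + 2k2 + 2k3 + k4) = -0.152922
w(1.74) ≈ -0.1529

-0.1529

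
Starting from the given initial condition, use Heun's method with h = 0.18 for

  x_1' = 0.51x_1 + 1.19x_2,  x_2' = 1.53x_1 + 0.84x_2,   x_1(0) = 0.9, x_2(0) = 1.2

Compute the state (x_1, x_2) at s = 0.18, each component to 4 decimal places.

Heun on (x_1,x_2): k1 = f(s_n, state_n); k2 = f(s_n + h, state_n + h·k1); state_{n+1} = state_n + (h/2)·(k1 + k2).
0.000000: (0.900000, 1.200000)
  k1 = (1.887000, 2.385000)
  predictor → (1.239660, 1.629300)
  k2 = (2.571094, 3.265292)
  → (1.301228, 1.708526)
(x_1(0.18), x_2(0.18)) ≈ (1.3012, 1.7085)

1.3012, 1.7085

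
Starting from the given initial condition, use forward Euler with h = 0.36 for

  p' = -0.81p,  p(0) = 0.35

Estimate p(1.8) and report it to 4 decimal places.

Euler: p_{n+1} = p_n + h·f(t_n, p_n).
t=0.000000, p=0.350000: f=-0.283500 → p ← 0.350000 + 0.36·(-0.283500) = 0.247940
t=0.360000, p=0.247940: f=-0.200831 → p ← 0.247940 + 0.36·(-0.200831) = 0.175641
t=0.720000, p=0.175641: f=-0.142269 → p ← 0.175641 + 0.36·(-0.142269) = 0.124424
t=1.080000, p=0.124424: f=-0.100783 → p ← 0.124424 + 0.36·(-0.100783) = 0.088142
t=1.440000, p=0.088142: f=-0.071395 → p ← 0.088142 + 0.36·(-0.071395) = 0.062440
p(1.8) ≈ 0.0624

0.0624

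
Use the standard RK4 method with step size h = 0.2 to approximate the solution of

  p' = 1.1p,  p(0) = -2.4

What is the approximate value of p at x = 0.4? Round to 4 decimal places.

-3.7265

RK4: k1 = f(x_n, p_n); k2 = f(x_n + h/2, p_n + (h/2)·k1); k3 = f(x_n + h/2, p_n + (h/2)·k2); k4 = f(x_n + h, p_n + h·k3); p_{n+1} = p_n + (h/6)·(k1 + 2k2 + 2k3 + k4).
x=0.000000, p=-2.400000:
  k1 = f(0.000000, -2.400000) = -2.640000
  k2 = f(0.100000, -2.664000) = -2.930400
  k3 = f(0.100000, -2.693040) = -2.962344
  k4 = f(0.200000, -2.992469) = -3.291716
  p ← -2.400000 + (0.2/6)·(k1 + 2k2 + 2k3 + k4) = -2.990573
x=0.200000, p=-2.990573:
  k1 = f(0.200000, -2.990573) = -3.289631
  k2 = f(0.300000, -3.319537) = -3.651490
  k3 = f(0.300000, -3.355722) = -3.691295
  k4 = f(0.400000, -3.728832) = -4.101716
  p ← -2.990573 + (0.2/6)·(k1 + 2k2 + 2k3 + k4) = -3.726471
p(0.4) ≈ -3.7265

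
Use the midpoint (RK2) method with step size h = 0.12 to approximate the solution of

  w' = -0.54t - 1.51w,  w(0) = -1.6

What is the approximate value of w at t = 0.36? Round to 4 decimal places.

-0.9621

Midpoint: k1 = f(t_n, w_n); k2 = f(t_n + h/2, w_n + (h/2)·k1); w_{n+1} = w_n + h·k2.
t=0.000000, w=-1.600000:
  k1 = f(0.000000, -1.600000) = 2.416000
  k2 = f(0.060000, -1.455040) = 2.164710
  w ← -1.600000 + 0.12·2.164710 = -1.340235
t=0.120000, w=-1.340235:
  k1 = f(0.120000, -1.340235) = 1.958954
  k2 = f(0.180000, -1.222697) = 1.749073
  w ← -1.340235 + 0.12·1.749073 = -1.130346
t=0.240000, w=-1.130346:
  k1 = f(0.240000, -1.130346) = 1.577222
  k2 = f(0.300000, -1.035713) = 1.401926
  w ← -1.130346 + 0.12·1.401926 = -0.962115
w(0.36) ≈ -0.9621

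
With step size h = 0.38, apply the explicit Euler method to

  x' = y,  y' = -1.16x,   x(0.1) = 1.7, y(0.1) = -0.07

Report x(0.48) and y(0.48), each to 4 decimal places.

1.6734, -0.8194

Euler on (x,y): x_{n+1} = x_n + h·x', y_{n+1} = y_n + h·y'.
0.100000: (1.700000, -0.070000); f=(-0.070000, -1.972000) → (1.673400, -0.819360)
(x(0.48), y(0.48)) ≈ (1.6734, -0.8194)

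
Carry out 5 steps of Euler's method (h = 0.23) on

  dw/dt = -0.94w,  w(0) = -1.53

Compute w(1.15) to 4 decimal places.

Euler: w_{n+1} = w_n + h·f(t_n, w_n).
t=0.000000, w=-1.530000: f=1.438200 → w ← -1.530000 + 0.23·1.438200 = -1.199214
t=0.230000, w=-1.199214: f=1.127261 → w ← -1.199214 + 0.23·1.127261 = -0.939944
t=0.460000, w=-0.939944: f=0.883547 → w ← -0.939944 + 0.23·0.883547 = -0.736728
t=0.690000, w=-0.736728: f=0.692524 → w ← -0.736728 + 0.23·0.692524 = -0.577447
t=0.920000, w=-0.577447: f=0.542801 → w ← -0.577447 + 0.23·0.542801 = -0.452603
w(1.15) ≈ -0.4526

-0.4526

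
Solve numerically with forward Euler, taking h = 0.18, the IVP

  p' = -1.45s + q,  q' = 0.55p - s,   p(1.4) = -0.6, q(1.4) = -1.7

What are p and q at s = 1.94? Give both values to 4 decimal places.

Euler on (p,q): p_{n+1} = p_n + h·p', q_{n+1} = q_n + h·q'.
1.400000: (-0.600000, -1.700000); f=(-3.730000, -1.730000) → (-1.271400, -2.011400)
1.580000: (-1.271400, -2.011400); f=(-4.302400, -2.279270) → (-2.045832, -2.421669)
1.760000: (-2.045832, -2.421669); f=(-4.973669, -2.885208) → (-2.941092, -2.941006)
(p(1.94), q(1.94)) ≈ (-2.9411, -2.9410)

-2.9411, -2.9410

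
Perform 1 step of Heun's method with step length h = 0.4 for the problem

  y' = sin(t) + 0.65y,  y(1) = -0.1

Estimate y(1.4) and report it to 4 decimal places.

0.2798

Heun: k1 = f(t_n, y_n); k2 = f(t_n + h, y_n + h·k1); y_{n+1} = y_n + (h/2)·(k1 + k2).
t=1.000000, y=-0.100000:
  k1 = f(1.000000, -0.100000) = 0.776471
  k2 = f(1.400000, 0.210588) = 1.122332
  y ← -0.100000 + (0.4/2)·(0.776471 + 1.122332) = 0.279761
y(1.4) ≈ 0.2798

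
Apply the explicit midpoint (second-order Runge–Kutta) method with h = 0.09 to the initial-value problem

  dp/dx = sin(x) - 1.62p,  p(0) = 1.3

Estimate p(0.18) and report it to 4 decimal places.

0.9873

Midpoint: k1 = f(x_n, p_n); k2 = f(x_n + h/2, p_n + (h/2)·k1); p_{n+1} = p_n + h·k2.
x=0.000000, p=1.300000:
  k1 = f(0.000000, 1.300000) = -2.106000
  k2 = f(0.045000, 1.205230) = -1.907488
  p ← 1.300000 + 0.09·(-1.907488) = 1.128326
x=0.090000, p=1.128326:
  k1 = f(0.090000, 1.128326) = -1.738010
  k2 = f(0.135000, 1.050116) = -1.566597
  p ← 1.128326 + 0.09·(-1.566597) = 0.987332
p(0.18) ≈ 0.9873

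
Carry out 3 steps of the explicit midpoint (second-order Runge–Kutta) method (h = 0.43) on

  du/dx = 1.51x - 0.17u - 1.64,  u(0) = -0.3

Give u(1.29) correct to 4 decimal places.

Midpoint: k1 = f(x_n, u_n); k2 = f(x_n + h/2, u_n + (h/2)·k1); u_{n+1} = u_n + h·k2.
x=0.000000, u=-0.300000:
  k1 = f(0.000000, -0.300000) = -1.589000
  k2 = f(0.215000, -0.641635) = -1.206272
  u ← -0.300000 + 0.43·(-1.206272) = -0.818697
x=0.430000, u=-0.818697:
  k1 = f(0.430000, -0.818697) = -0.851522
  k2 = f(0.645000, -1.001774) = -0.495748
  u ← -0.818697 + 0.43·(-0.495748) = -1.031869
x=0.860000, u=-1.031869:
  k1 = f(0.860000, -1.031869) = -0.165982
  k2 = f(1.075000, -1.067555) = 0.164734
  u ← -1.031869 + 0.43·0.164734 = -0.961033
u(1.29) ≈ -0.9610

-0.9610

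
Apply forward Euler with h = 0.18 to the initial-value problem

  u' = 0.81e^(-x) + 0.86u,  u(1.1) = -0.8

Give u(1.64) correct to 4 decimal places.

-1.0866

Euler: u_{n+1} = u_n + h·f(x_n, u_n).
x=1.100000, u=-0.800000: f=-0.418374 → u ← -0.800000 + 0.18·(-0.418374) = -0.875307
x=1.280000, u=-0.875307: f=-0.527554 → u ← -0.875307 + 0.18·(-0.527554) = -0.970267
x=1.460000, u=-0.970267: f=-0.646318 → u ← -0.970267 + 0.18·(-0.646318) = -1.086604
u(1.64) ≈ -1.0866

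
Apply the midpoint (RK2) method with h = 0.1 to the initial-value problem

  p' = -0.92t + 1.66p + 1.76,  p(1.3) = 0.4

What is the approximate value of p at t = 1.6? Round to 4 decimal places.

Midpoint: k1 = f(t_n, p_n); k2 = f(t_n + h/2, p_n + (h/2)·k1); p_{n+1} = p_n + h·k2.
t=1.300000, p=0.400000:
  k1 = f(1.300000, 0.400000) = 1.228000
  k2 = f(1.350000, 0.461400) = 1.283924
  p ← 0.400000 + 0.1·1.283924 = 0.528392
t=1.400000, p=0.528392:
  k1 = f(1.400000, 0.528392) = 1.349131
  k2 = f(1.450000, 0.595849) = 1.415109
  p ← 0.528392 + 0.1·1.415109 = 0.669903
t=1.500000, p=0.669903:
  k1 = f(1.500000, 0.669903) = 1.492040
  k2 = f(1.550000, 0.744505) = 1.569879
  p ← 0.669903 + 0.1·1.569879 = 0.826891
p(1.6) ≈ 0.8269

0.8269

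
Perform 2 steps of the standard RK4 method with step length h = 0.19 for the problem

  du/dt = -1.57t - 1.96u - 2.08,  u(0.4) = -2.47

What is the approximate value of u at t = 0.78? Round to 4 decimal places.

RK4: k1 = f(t_n, u_n); k2 = f(t_n + h/2, u_n + (h/2)·k1); k3 = f(t_n + h/2, u_n + (h/2)·k2); k4 = f(t_n + h, u_n + h·k3); u_{n+1} = u_n + (h/6)·(k1 + 2k2 + 2k3 + k4).
t=0.400000, u=-2.470000:
  k1 = f(0.400000, -2.470000) = 2.133200
  k2 = f(0.495000, -2.267346) = 1.586848
  k3 = f(0.495000, -2.319249) = 1.688579
  k4 = f(0.590000, -2.149170) = 1.206073
  u ← -2.470000 + (0.19/6)·(k1 + 2k2 + 2k3 + k4) = -2.156813
t=0.590000, u=-2.156813:
  k1 = f(0.590000, -2.156813) = 1.221053
  k2 = f(0.685000, -2.040813) = 0.844543
  k3 = f(0.685000, -2.076581) = 0.914649
  k4 = f(0.780000, -1.983029) = 0.582138
  u ← -2.156813 + (0.19/6)·(k1 + 2k2 + 2k3 + k4) = -1.988296
u(0.78) ≈ -1.9883

-1.9883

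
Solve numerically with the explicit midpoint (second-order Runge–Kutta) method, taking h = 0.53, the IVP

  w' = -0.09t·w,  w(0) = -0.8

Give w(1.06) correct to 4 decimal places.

-0.7603

Midpoint: k1 = f(t_n, w_n); k2 = f(t_n + h/2, w_n + (h/2)·k1); w_{n+1} = w_n + h·k2.
t=0.000000, w=-0.800000:
  k1 = f(0.000000, -0.800000) = 0.000000
  k2 = f(0.265000, -0.800000) = 0.019080
  w ← -0.800000 + 0.53·0.019080 = -0.789888
t=0.530000, w=-0.789888:
  k1 = f(0.530000, -0.789888) = 0.037678
  k2 = f(0.795000, -0.779903) = 0.055802
  w ← -0.789888 + 0.53·0.055802 = -0.760313
w(1.06) ≈ -0.7603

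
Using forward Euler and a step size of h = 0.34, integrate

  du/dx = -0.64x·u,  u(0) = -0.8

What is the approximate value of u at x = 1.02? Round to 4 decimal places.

-0.6312

Euler: u_{n+1} = u_n + h·f(x_n, u_n).
x=0.000000, u=-0.800000: f=0.000000 → u ← -0.800000 + 0.34·0.000000 = -0.800000
x=0.340000, u=-0.800000: f=0.174080 → u ← -0.800000 + 0.34·0.174080 = -0.740813
x=0.680000, u=-0.740813: f=0.322402 → u ← -0.740813 + 0.34·0.322402 = -0.631196
u(1.02) ≈ -0.6312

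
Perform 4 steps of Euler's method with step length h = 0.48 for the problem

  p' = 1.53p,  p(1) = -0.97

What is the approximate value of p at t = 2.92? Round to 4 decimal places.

Euler: p_{n+1} = p_n + h·f(t_n, p_n).
t=1.000000, p=-0.970000: f=-1.484100 → p ← -0.970000 + 0.48·(-1.484100) = -1.682368
t=1.480000, p=-1.682368: f=-2.574023 → p ← -1.682368 + 0.48·(-2.574023) = -2.917899
t=1.960000, p=-2.917899: f=-4.464386 → p ← -2.917899 + 0.48·(-4.464386) = -5.060804
t=2.440000, p=-5.060804: f=-7.743030 → p ← -5.060804 + 0.48·(-7.743030) = -8.777459
p(2.92) ≈ -8.7775

-8.7775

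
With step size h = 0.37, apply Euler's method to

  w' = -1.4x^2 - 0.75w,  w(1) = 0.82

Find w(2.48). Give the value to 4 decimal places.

Euler: w_{n+1} = w_n + h·f(x_n, w_n).
x=1.000000, w=0.820000: f=-2.015000 → w ← 0.820000 + 0.37·(-2.015000) = 0.074450
x=1.370000, w=0.074450: f=-2.683498 → w ← 0.074450 + 0.37·(-2.683498) = -0.918444
x=1.740000, w=-0.918444: f=-3.549807 → w ← -0.918444 + 0.37·(-3.549807) = -2.231873
x=2.110000, w=-2.231873: f=-4.559036 → w ← -2.231873 + 0.37·(-4.559036) = -3.918716
w(2.48) ≈ -3.9187

-3.9187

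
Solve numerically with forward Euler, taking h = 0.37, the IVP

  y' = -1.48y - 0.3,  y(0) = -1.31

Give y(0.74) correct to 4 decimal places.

Euler: y_{n+1} = y_n + h·f(s_n, y_n).
s=0.000000, y=-1.310000: f=1.638800 → y ← -1.310000 + 0.37·1.638800 = -0.703644
s=0.370000, y=-0.703644: f=0.741393 → y ← -0.703644 + 0.37·0.741393 = -0.429329
y(0.74) ≈ -0.4293

-0.4293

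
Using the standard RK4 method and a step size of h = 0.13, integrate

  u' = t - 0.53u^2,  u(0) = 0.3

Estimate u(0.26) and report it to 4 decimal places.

RK4: k1 = f(t_n, u_n); k2 = f(t_n + h/2, u_n + (h/2)·k1); k3 = f(t_n + h/2, u_n + (h/2)·k2); k4 = f(t_n + h, u_n + h·k3); u_{n+1} = u_n + (h/6)·(k1 + 2k2 + 2k3 + k4).
t=0.000000, u=0.300000:
  k1 = f(0.000000, 0.300000) = -0.047700
  k2 = f(0.065000, 0.296899) = 0.018281
  k3 = f(0.065000, 0.301188) = 0.016921
  k4 = f(0.130000, 0.302200) = 0.081598
  u ← 0.300000 + (0.13/6)·(k1 + 2k2 + 2k3 + k4) = 0.302260
t=0.130000, u=0.302260:
  k1 = f(0.130000, 0.302260) = 0.081579
  k2 = f(0.195000, 0.307562) = 0.144865
  k3 = f(0.195000, 0.311676) = 0.143515
  k4 = f(0.260000, 0.320917) = 0.205417
  u ← 0.302260 + (0.13/6)·(k1 + 2k2 + 2k3 + k4) = 0.320975
u(0.26) ≈ 0.3210

0.3210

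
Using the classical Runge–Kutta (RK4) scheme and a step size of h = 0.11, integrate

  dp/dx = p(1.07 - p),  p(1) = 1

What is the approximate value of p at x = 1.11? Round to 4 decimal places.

RK4: k1 = f(x_n, p_n); k2 = f(x_n + h/2, p_n + (h/2)·k1); k3 = f(x_n + h/2, p_n + (h/2)·k2); k4 = f(x_n + h, p_n + h·k3); p_{n+1} = p_n + (h/6)·(k1 + 2k2 + 2k3 + k4).
x=1.000000, p=1.000000:
  k1 = f(1.000000, 1.000000) = 0.070000
  k2 = f(1.055000, 1.003850) = 0.066405
  k3 = f(1.055000, 1.003652) = 0.066590
  k4 = f(1.110000, 1.007325) = 0.063134
  p ← 1.000000 + (0.11/6)·(k1 + 2k2 + 2k3 + k4) = 1.007317
p(1.11) ≈ 1.0073

1.0073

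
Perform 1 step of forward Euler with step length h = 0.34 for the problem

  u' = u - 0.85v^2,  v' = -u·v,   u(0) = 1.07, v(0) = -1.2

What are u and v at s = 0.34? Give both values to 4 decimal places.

Euler on (u,v): u_{n+1} = u_n + h·u', v_{n+1} = v_n + h·v'.
0.000000: (1.070000, -1.200000); f=(-0.154000, 1.284000) → (1.017640, -0.763440)
(u(0.34), v(0.34)) ≈ (1.0176, -0.7634)

1.0176, -0.7634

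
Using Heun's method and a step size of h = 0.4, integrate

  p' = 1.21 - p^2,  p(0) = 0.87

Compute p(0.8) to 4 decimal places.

1.0395

Heun: k1 = f(t_n, p_n); k2 = f(t_n + h, p_n + h·k1); p_{n+1} = p_n + (h/2)·(k1 + k2).
t=0.000000, p=0.870000:
  k1 = f(0.000000, 0.870000) = 0.453100
  k2 = f(0.400000, 1.051240) = 0.104894
  p ← 0.870000 + (0.4/2)·(0.453100 + 0.104894) = 0.981599
t=0.400000, p=0.981599:
  k1 = f(0.400000, 0.981599) = 0.246464
  k2 = f(0.800000, 1.080184) = 0.043202
  p ← 0.981599 + (0.4/2)·(0.246464 + 0.043202) = 1.039532
p(0.8) ≈ 1.0395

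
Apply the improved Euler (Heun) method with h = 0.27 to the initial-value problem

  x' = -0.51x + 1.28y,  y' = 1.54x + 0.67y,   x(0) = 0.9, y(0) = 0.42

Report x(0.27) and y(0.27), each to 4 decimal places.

0.9976, 0.9153

Heun on (x,y): k1 = f(t_n, state_n); k2 = f(t_n + h, state_n + h·k1); state_{n+1} = state_n + (h/2)·(k1 + k2).
0.000000: (0.900000, 0.420000)
  k1 = (0.078600, 1.667400)
  predictor → (0.921222, 0.870198)
  k2 = (0.644030, 2.001715)
  → (0.997555, 0.915330)
(x(0.27), y(0.27)) ≈ (0.9976, 0.9153)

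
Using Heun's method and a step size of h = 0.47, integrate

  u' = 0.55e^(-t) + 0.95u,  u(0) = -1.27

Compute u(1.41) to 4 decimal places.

-3.6910

Heun: k1 = f(t_n, u_n); k2 = f(t_n + h, u_n + h·k1); u_{n+1} = u_n + (h/2)·(k1 + k2).
t=0.000000, u=-1.270000:
  k1 = f(0.000000, -1.270000) = -0.656500
  k2 = f(0.470000, -1.578555) = -1.155876
  u ← -1.270000 + (0.47/2)·(-0.656500 + (-1.155876)) = -1.695908
t=0.470000, u=-1.695908:
  k1 = f(0.470000, -1.695908) = -1.267362
  k2 = f(0.940000, -2.291568) = -1.962145
  u ← -1.695908 + (0.47/2)·(-1.267362 + (-1.962145)) = -2.454842
t=0.940000, u=-2.454842:
  k1 = f(0.940000, -2.454842) = -2.117255
  k2 = f(1.410000, -3.449952) = -3.143176
  u ← -2.454842 + (0.47/2)·(-2.117255 + (-3.143176)) = -3.691044
u(1.41) ≈ -3.6910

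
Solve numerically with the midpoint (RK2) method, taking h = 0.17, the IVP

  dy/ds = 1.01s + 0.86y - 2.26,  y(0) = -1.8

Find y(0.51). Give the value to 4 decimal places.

Midpoint: k1 = f(s_n, y_n); k2 = f(s_n + h/2, y_n + (h/2)·k1); y_{n+1} = y_n + h·k2.
s=0.000000, y=-1.800000:
  k1 = f(0.000000, -1.800000) = -3.808000
  k2 = f(0.085000, -2.123680) = -4.000515
  y ← -1.800000 + 0.17·(-4.000515) = -2.480088
s=0.170000, y=-2.480088:
  k1 = f(0.170000, -2.480088) = -4.221175
  k2 = f(0.255000, -2.838887) = -4.443893
  y ← -2.480088 + 0.17·(-4.443893) = -3.235549
s=0.340000, y=-3.235549:
  k1 = f(0.340000, -3.235549) = -4.699172
  k2 = f(0.425000, -3.634979) = -4.956832
  y ← -3.235549 + 0.17·(-4.956832) = -4.078211
y(0.51) ≈ -4.0782

-4.0782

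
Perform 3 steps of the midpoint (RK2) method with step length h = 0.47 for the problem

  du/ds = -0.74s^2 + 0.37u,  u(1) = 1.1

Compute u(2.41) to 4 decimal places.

-1.9826

Midpoint: k1 = f(s_n, u_n); k2 = f(s_n + h/2, u_n + (h/2)·k1); u_{n+1} = u_n + h·k2.
s=1.000000, u=1.100000:
  k1 = f(1.000000, 1.100000) = -0.333000
  k2 = f(1.235000, 1.021745) = -0.750621
  u ← 1.100000 + 0.47·(-0.750621) = 0.747208
s=1.470000, u=0.747208:
  k1 = f(1.470000, 0.747208) = -1.322599
  k2 = f(1.705000, 0.436397) = -1.989731
  u ← 0.747208 + 0.47·(-1.989731) = -0.187966
s=1.940000, u=-0.187966:
  k1 = f(1.940000, -0.187966) = -2.854611
  k2 = f(2.175000, -0.858799) = -3.818418
  u ← -0.187966 + 0.47·(-3.818418) = -1.982622
u(2.41) ≈ -1.9826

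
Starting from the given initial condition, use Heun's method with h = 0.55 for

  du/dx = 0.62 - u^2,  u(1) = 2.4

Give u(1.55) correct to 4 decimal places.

1.1069

Heun: k1 = f(x_n, u_n); k2 = f(x_n + h, u_n + h·k1); u_{n+1} = u_n + (h/2)·(k1 + k2).
x=1.000000, u=2.400000:
  k1 = f(1.000000, 2.400000) = -5.140000
  k2 = f(1.550000, -0.427000) = 0.437671
  u ← 2.400000 + (0.55/2)·(-5.140000 + 0.437671) = 1.106860
u(1.55) ≈ 1.1069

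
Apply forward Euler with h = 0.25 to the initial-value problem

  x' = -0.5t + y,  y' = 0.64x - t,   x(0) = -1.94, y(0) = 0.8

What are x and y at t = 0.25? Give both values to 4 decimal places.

Euler on (x,y): x_{n+1} = x_n + h·x', y_{n+1} = y_n + h·y'.
0.000000: (-1.940000, 0.800000); f=(0.800000, -1.241600) → (-1.740000, 0.489600)
(x(0.25), y(0.25)) ≈ (-1.7400, 0.4896)

-1.7400, 0.4896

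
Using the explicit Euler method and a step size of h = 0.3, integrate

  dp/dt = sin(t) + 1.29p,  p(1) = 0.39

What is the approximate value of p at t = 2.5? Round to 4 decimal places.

Euler: p_{n+1} = p_n + h·f(t_n, p_n).
t=1.000000, p=0.390000: f=1.344571 → p ← 0.390000 + 0.3·1.344571 = 0.793371
t=1.300000, p=0.793371: f=1.987007 → p ← 0.793371 + 0.3·1.987007 = 1.389473
t=1.600000, p=1.389473: f=2.791994 → p ← 1.389473 + 0.3·2.791994 = 2.227072
t=1.900000, p=2.227072: f=3.819223 → p ← 2.227072 + 0.3·3.819223 = 3.372839
t=2.200000, p=3.372839: f=5.159458 → p ← 3.372839 + 0.3·5.159458 = 4.920676
p(2.5) ≈ 4.9207

4.9207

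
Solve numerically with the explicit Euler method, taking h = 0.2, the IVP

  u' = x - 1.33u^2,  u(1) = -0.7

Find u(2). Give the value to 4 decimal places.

0.3774

Euler: u_{n+1} = u_n + h·f(x_n, u_n).
x=1.000000, u=-0.700000: f=0.348300 → u ← -0.700000 + 0.2·0.348300 = -0.630340
x=1.200000, u=-0.630340: f=0.671553 → u ← -0.630340 + 0.2·0.671553 = -0.496029
x=1.400000, u=-0.496029: f=1.072760 → u ← -0.496029 + 0.2·1.072760 = -0.281477
x=1.600000, u=-0.281477: f=1.494625 → u ← -0.281477 + 0.2·1.494625 = 0.017448
x=1.800000, u=0.017448: f=1.799595 → u ← 0.017448 + 0.2·1.799595 = 0.377367
u(2) ≈ 0.3774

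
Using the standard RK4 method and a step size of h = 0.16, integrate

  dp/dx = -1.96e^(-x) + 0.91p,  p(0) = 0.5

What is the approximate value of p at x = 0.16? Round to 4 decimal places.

RK4: k1 = f(x_n, p_n); k2 = f(x_n + h/2, p_n + (h/2)·k1); k3 = f(x_n + h/2, p_n + (h/2)·k2); k4 = f(x_n + h, p_n + h·k3); p_{n+1} = p_n + (h/6)·(k1 + 2k2 + 2k3 + k4).
x=0.000000, p=0.500000:
  k1 = f(0.000000, 0.500000) = -1.505000
  k2 = f(0.080000, 0.379600) = -1.463872
  k3 = f(0.080000, 0.382890) = -1.460878
  k4 = f(0.160000, 0.266260) = -1.427906
  p ← 0.500000 + (0.16/6)·(k1 + 2k2 + 2k3 + k4) = 0.265803
p(0.16) ≈ 0.2658

0.2658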